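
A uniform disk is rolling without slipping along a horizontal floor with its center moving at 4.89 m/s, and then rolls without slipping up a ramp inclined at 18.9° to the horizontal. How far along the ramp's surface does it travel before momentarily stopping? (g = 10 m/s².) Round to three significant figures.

For this body I = (1/2)MR², i.e. k = I/(MR²) = 0.5.
Since it rolls without slipping, ω = v/R and KE = ½Mv² + ½Iω² = ½(1+k)Mv² = (3/4)Mv².
Setting this equal to Mgh gives the vertical rise h = (1+k)v₀²/(2g) = 1.5×4.89²/(2×10) = 1.793 m.
The distance along the slope is d = h/sinθ = 1.793/sin18.9° ≈ 5.54 m.

d ≈ 5.54 m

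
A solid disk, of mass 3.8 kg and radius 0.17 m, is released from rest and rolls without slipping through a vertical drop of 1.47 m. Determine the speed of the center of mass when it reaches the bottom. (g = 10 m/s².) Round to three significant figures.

For this body I = (1/2)MR², i.e. k = I/(MR²) = 0.5.
Since it rolls without slipping, ω = v/R and KE = ½Mv² + ½Iω² = ½(1+k)Mv² = (3/4)Mv².
Setting Mgh = (3/4)Mv² gives v = √(2gh/(1+k)) = √(2·10·1.47/1.5) ≈ 4.43 m/s.

v ≈ 4.43 m/s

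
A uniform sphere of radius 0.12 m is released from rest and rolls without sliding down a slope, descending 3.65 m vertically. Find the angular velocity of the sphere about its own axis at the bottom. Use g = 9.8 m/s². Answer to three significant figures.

ω ≈ 59.6 rad/s

For this body I = (2/5)MR², i.e. k = I/(MR²) = 0.4.
Pure rolling means v = ωR; then KE = ½Mv² + ½I(v/R)² = ½(1+k)Mv² = (7/10)Mv².
Energy conservation Mgh = ½(1+k)Mv² gives v = √(2gh/(1+k)) = √(2 × 9.8 × 3.65 / 1.4) = 7.148 m/s.
The angular speed follows from ω = v/R = 7.148/0.12 ≈ 59.6 rad/s.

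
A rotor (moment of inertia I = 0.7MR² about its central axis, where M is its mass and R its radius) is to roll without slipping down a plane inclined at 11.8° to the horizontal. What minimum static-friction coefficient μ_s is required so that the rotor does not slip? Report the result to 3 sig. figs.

μ_min ≈ 0.0860

With I = 0.7MR², the ratio k = I/(MR²) is 0.7.
Newton's second law down the slope: Mg sinθ − f = Ma. The torque equation fR = Iα (with α = a/R) gives f = kMa.
These give a = g sinθ/(1+k) and the required friction f = kMg sinθ/(1+k).
The normal force is N = Mg cosθ, so μ_min = f/N = k tanθ/(1+k).
μ_min = 0.7 × tan11.8° / 1.7 ≈ 0.0860.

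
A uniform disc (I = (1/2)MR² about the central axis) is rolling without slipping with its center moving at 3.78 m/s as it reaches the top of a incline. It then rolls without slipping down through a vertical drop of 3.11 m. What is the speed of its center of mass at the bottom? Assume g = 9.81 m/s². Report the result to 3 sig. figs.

For this body I = (1/2)MR², i.e. k = I/(MR²) = 0.5.
Since it rolls without slipping, ω = v/R and KE = ½Mv² + ½Iω² = ½(1+k)Mv² = (3/4)Mv².
Energy conservation: (3/4)Mv₀² + Mgh = (3/4)Mv², so v² = v₀² + 2gh/(1+k).
v = √(3.78² + 2×9.81×3.11/1.5) = √54.97 ≈ 7.41 m/s.

v ≈ 7.41 m/s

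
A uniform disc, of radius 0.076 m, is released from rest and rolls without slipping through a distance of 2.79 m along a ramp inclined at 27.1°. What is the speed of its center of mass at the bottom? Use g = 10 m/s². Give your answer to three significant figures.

v ≈ 4.12 m/s

With I = (1/2)MR², the ratio k = I/(MR²) is 0.5.
The rolling condition ω = v/R makes the rotational term ½I(v/R)² = ½kMv², so KE_total = ½(1+k)Mv² = (3/4)Mv².
The vertical drop is h = L sinθ = 2.79 × sin27.1° = 1.271 m.
Energy conservation: Mgh = (3/4)Mv², so v = √(2gh/(1+k)) = √(2 × 10 × 1.271 / 1.5) ≈ 4.12 m/s.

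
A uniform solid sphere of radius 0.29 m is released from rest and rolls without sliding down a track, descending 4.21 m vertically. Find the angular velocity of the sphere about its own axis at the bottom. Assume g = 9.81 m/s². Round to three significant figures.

ω ≈ 26.5 rad/s

The moment of inertia is (2/5)MR², giving k ≡ I/(MR²) = 0.4.
Rolling without slipping gives ω = v/R, so the total kinetic energy is ½Mv² + ½Iω² = ½(1+k)Mv² = (7/10)Mv².
Energy conservation Mgh = ½(1+k)Mv² gives v = √(2gh/(1+k)) = √(2 × 9.81 × 4.21 / 1.4) = 7.681 m/s.
Then ω = v/R = 7.681 / 0.29 ≈ 26.5 rad/s.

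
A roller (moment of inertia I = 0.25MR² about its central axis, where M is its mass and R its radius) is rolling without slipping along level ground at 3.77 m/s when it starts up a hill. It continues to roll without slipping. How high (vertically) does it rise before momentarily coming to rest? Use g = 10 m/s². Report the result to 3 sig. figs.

h ≈ 0.888 m

The moment of inertia is 0.25MR², giving k ≡ I/(MR²) = 0.25.
Rolling without slipping gives ω = v/R, so the total kinetic energy is ½Mv² + ½Iω² = ½(1+k)Mv² = (5/8)Mv².
All of this converts to potential energy at the highest point: (5/8)Mv₀² = Mgh.
Thus h = (1+k)v₀²/(2g) = 1.25 × 3.77² / (2 × 10) ≈ 0.888 m.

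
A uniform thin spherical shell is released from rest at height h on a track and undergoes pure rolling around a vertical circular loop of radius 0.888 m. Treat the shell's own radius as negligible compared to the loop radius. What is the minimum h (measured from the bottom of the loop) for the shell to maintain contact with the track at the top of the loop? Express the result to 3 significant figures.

h_min ≈ 2.52 m

With I = (2/3)MR², the ratio k = I/(MR²) is 2/3.
At the top, contact is just lost when gravity alone supplies the centripetal force: Mg = Mv_top²/r, i.e. v_top² = gr.
With ω = v/R, the kinetic energy at speed v is ½(1+k)Mv² = (5/6)Mv².
Energy conservation from release (height h) to the top (height 2r): Mgh = Mg(2r) + (5/6)M·gr.
Thus h_min = 2r + (1+k)r/2 = r(2 + 1.667/2) = 0.888 × 2.833 ≈ 2.52 m.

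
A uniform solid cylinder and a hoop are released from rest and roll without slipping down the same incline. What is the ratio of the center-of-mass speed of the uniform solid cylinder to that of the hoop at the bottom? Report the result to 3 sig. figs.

Each satisfies Mgh = ½(1+k)Mv² with k = I/(MR²), so v ∝ 1/√(1+k).
For the uniform solid cylinder k = 0.5; for the hoop k = 1.
v₁/v₂ = √((1+k₂)/(1+k₁)) = √(2/1.5) ≈ 1.15.

v_ratio ≈ 1.15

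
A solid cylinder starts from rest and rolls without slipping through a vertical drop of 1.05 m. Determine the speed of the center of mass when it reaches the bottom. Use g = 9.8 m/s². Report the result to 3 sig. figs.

v ≈ 3.70 m/s

For this body I = (1/2)MR², i.e. k = I/(MR²) = 0.5.
Pure rolling means v = ωR; then KE = ½Mv² + ½I(v/R)² = ½(1+k)Mv² = (3/4)Mv².
Energy conservation: Mgh = (3/4)Mv², so v = √(2gh/(1+k)) = √(2 × 9.8 × 1.05 / 1.5) ≈ 3.70 m/s.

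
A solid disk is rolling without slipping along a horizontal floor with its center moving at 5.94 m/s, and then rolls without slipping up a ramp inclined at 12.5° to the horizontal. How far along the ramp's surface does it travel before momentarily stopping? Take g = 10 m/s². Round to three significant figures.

d ≈ 12.2 m

With I = (1/2)MR², the ratio k = I/(MR²) is 0.5.
Pure rolling means v = ωR; then KE = ½Mv² + ½I(v/R)² = ½(1+k)Mv² = (3/4)Mv².
Setting this equal to Mgh gives the vertical rise h = (1+k)v₀²/(2g) = 1.5×5.94²/(2×10) = 2.646 m.
The distance along the slope is d = h/sinθ = 2.646/sin12.5° ≈ 12.2 m.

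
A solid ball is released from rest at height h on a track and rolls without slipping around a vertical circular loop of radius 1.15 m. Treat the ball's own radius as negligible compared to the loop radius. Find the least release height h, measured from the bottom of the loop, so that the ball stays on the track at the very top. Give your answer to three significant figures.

h_min ≈ 3.11 m

For this body I = (2/5)MR², i.e. k = I/(MR²) = 0.4.
At the top of the loop, the minimum-contact condition is Mg = Mv_top²/r, so v_top² = gr.
With ω = v/R, the kinetic energy at speed v is ½(1+k)Mv² = (7/10)Mv².
Energy conservation from release (height h) to the top (height 2r): Mgh = Mg(2r) + (7/10)M·gr.
Thus h_min = 2r + (1+k)r/2 = r(2 + 1.4/2) = 1.15 × 2.7 ≈ 3.11 m.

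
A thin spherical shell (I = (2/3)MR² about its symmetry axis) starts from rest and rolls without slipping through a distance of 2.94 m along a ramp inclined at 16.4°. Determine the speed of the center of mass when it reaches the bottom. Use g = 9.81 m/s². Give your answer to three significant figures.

v ≈ 3.13 m/s

Here I = (2/3)MR², so the shape factor k = I/(MR²) = 2/3.
Since it rolls without slipping, ω = v/R and KE = ½Mv² + ½Iω² = ½(1+k)Mv² = (5/6)Mv².
The vertical drop is h = L sinθ = 2.94 × sin16.4° = 0.8301 m.
Energy conservation: Mgh = (5/6)Mv², so v = √(2gh/(1+k)) = √(2 × 9.81 × 0.8301 / 1.667) ≈ 3.13 m/s.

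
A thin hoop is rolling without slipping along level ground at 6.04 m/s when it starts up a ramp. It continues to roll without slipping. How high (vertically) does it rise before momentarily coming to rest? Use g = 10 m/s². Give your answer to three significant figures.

h ≈ 3.65 m

Here I = MR², so the shape factor k = I/(MR²) = 1.
Rolling without slipping gives ω = v/R, so the total kinetic energy is ½Mv² + ½Iω² = ½(1+k)Mv² = Mv².
At the top the kinetic energy is zero, so Mv₀² = Mgh.
Thus h = (1+k)v₀²/(2g) = 2 × 6.04² / (2 × 10) ≈ 3.65 m.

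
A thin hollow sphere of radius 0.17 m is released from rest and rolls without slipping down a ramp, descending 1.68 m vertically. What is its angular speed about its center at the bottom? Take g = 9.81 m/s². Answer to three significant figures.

ω ≈ 26.2 rad/s

The moment of inertia is (2/3)MR², giving k ≡ I/(MR²) = 2/3.
Since it rolls without slipping, ω = v/R and KE = ½Mv² + ½Iω² = ½(1+k)Mv² = (5/6)Mv².
Energy conservation Mgh = ½(1+k)Mv² gives v = √(2gh/(1+k)) = √(2 × 9.81 × 1.68 / 1.667) = 4.447 m/s.
The angular speed follows from ω = v/R = 4.447/0.17 ≈ 26.2 rad/s.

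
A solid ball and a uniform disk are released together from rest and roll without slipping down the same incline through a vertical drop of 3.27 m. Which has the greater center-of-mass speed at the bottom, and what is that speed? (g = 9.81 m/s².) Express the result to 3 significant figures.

For rolling without slipping, Mgh = ½(1+k)Mv² where k = I/(MR²), so v = √(2gh/(1+k)).
Solid ball: k = 0.4, giving v = √(2×9.81×3.27/1.4) = 6.77 m/s.
Uniform disk: k = 0.5, giving v = √(2×9.81×3.27/1.5) = 6.54 m/s.
The smaller k wins: the solid ball, at ≈ 6.77 m/s.

the solid ball, at v ≈ 6.77 m/s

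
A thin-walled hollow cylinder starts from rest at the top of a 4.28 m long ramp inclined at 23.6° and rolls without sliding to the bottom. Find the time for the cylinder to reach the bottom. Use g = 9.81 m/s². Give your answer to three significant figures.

t ≈ 2.09 s

With I = MR², the ratio k = I/(MR²) is 1.
Translational: Mg sinθ − f = Ma. Rotational about the CM: fR = Iα = kMRa, so f = kMa.
Hence a = g sinθ/(1+k) = 9.81×sin23.6°/2 = 1.964 m/s².
With constant a from rest, t = √(2L/a) = √(2·4.28/1.964) ≈ 2.09 s.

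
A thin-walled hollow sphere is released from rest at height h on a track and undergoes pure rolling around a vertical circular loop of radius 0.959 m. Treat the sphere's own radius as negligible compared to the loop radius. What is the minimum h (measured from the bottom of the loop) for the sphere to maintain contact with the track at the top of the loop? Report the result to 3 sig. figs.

With I = (2/3)MR², the ratio k = I/(MR²) is 2/3.
At the top of the loop, the minimum-contact condition is Mg = Mv_top²/r, so v_top² = gr.
With ω = v/R, the kinetic energy at speed v is ½(1+k)Mv² = (5/6)Mv².
Energy conservation from release (height h) to the top (height 2r): Mgh = Mg(2r) + (5/6)M·gr.
Thus h_min = 2r + (1+k)r/2 = r(2 + 1.667/2) = 0.959 × 2.833 ≈ 2.72 m.

h_min ≈ 2.72 m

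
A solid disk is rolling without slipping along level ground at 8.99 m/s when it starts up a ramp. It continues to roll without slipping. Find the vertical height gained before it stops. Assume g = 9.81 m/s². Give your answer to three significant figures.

h ≈ 6.18 m

The moment of inertia is (1/2)MR², giving k ≡ I/(MR²) = 0.5.
The rolling condition ω = v/R makes the rotational term ½I(v/R)² = ½kMv², so KE_total = ½(1+k)Mv² = (3/4)Mv².
At the top the kinetic energy is zero, so (3/4)Mv₀² = Mgh.
Thus h = (1+k)v₀²/(2g) = 1.5 × 8.99² / (2 × 9.81) ≈ 6.18 m.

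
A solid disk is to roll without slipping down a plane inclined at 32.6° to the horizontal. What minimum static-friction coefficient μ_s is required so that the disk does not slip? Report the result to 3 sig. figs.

For this body I = (1/2)MR², i.e. k = I/(MR²) = 0.5.
Translational: Mg sinθ − f = Ma. Rotational about the CM: fR = Iα = kMRa, so f = kMa.
These give a = g sinθ/(1+k) and the required friction f = kMg sinθ/(1+k).
The normal force is N = Mg cosθ, so μ_min = f/N = k tanθ/(1+k).
μ_min = 0.5 × tan32.6° / 1.5 ≈ 0.213.

μ_min ≈ 0.213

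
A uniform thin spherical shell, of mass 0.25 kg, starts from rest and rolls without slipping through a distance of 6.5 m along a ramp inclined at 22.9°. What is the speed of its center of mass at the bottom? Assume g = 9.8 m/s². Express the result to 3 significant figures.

v ≈ 5.45 m/s

For this body I = (2/3)MR², i.e. k = I/(MR²) = 2/3.
Rolling without slipping gives ω = v/R, so the total kinetic energy is ½Mv² + ½Iω² = ½(1+k)Mv² = (5/6)Mv².
The vertical drop is h = L sinθ = 6.5 × sin22.9° = 2.529 m.
Setting Mgh = (5/6)Mv² gives v = √(2gh/(1+k)) = √(2·9.8·2.529/1.667) ≈ 5.45 m/s.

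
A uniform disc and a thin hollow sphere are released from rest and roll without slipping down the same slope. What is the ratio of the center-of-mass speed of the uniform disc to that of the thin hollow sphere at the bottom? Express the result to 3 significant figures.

Each satisfies Mgh = ½(1+k)Mv² with k = I/(MR²), so v ∝ 1/√(1+k).
For the uniform disc k = 0.5; for the thin hollow sphere k = 2/3.
v₁/v₂ = √((1+k₂)/(1+k₁)) = √(1.667/1.5) ≈ 1.05.

v_ratio ≈ 1.05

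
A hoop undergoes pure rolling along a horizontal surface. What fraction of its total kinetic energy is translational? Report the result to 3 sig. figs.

Here I = MR², so the shape factor k = I/(MR²) = 1.
Since ω = v/R, the translational part is ½Mv² and the rotational part is ½I(v/R)² = ½kMv²; the total is ½(1+k)Mv².
The translational fraction is therefore 1/(1+k) = 1/2 ≈ 0.500.

fraction ≈ 0.500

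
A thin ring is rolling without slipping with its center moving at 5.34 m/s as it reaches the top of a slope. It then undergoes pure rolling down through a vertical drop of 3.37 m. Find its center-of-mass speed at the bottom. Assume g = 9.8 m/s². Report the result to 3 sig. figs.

v ≈ 7.84 m/s

With I = MR², the ratio k = I/(MR²) is 1.
Rolling without slipping gives ω = v/R, so the total kinetic energy is ½Mv² + ½Iω² = ½(1+k)Mv² = Mv².
Energy conservation: Mv₀² + Mgh = Mv², so v² = v₀² + 2gh/(1+k).
v = √(5.34² + 2×9.8×3.37/2) = √61.54 ≈ 7.84 m/s.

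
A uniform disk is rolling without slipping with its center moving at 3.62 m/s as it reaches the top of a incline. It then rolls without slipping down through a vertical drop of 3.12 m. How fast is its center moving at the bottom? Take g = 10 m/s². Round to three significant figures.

Here I = (1/2)MR², so the shape factor k = I/(MR²) = 0.5.
Pure rolling means v = ωR; then KE = ½Mv² + ½I(v/R)² = ½(1+k)Mv² = (3/4)Mv².
Conserving energy between top and bottom: (3/4)Mv² = (3/4)Mv₀² + Mgh, hence v² = v₀² + 2gh/(1+k).
v = √(3.62² + 2×10×3.12/1.5) = √54.7 ≈ 7.40 m/s.

v ≈ 7.40 m/s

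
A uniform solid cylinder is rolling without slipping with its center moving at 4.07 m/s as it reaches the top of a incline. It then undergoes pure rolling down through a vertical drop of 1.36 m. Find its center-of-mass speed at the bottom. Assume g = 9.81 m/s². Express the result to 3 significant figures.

The moment of inertia is (1/2)MR², giving k ≡ I/(MR²) = 0.5.
The rolling condition ω = v/R makes the rotational term ½I(v/R)² = ½kMv², so KE_total = ½(1+k)Mv² = (3/4)Mv².
Conserving energy between top and bottom: (3/4)Mv² = (3/4)Mv₀² + Mgh, hence v² = v₀² + 2gh/(1+k).
v = √(4.07² + 2×9.81×1.36/1.5) = √34.35 ≈ 5.86 m/s.

v ≈ 5.86 m/s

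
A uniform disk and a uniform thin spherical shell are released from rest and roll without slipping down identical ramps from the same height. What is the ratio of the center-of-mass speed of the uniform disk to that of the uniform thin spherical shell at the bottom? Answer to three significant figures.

Each satisfies Mgh = ½(1+k)Mv² with k = I/(MR²), so v ∝ 1/√(1+k).
For the uniform disk k = 0.5; for the uniform thin spherical shell k = 2/3.
v₁/v₂ = √((1+k₂)/(1+k₁)) = √(1.667/1.5) ≈ 1.05.

v_ratio ≈ 1.05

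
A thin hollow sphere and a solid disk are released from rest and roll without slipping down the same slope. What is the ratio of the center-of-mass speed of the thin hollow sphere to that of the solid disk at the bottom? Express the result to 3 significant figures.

v_ratio ≈ 0.949

Each satisfies Mgh = ½(1+k)Mv² with k = I/(MR²), so v ∝ 1/√(1+k).
For the thin hollow sphere k = 2/3; for the solid disk k = 0.5.
v₁/v₂ = √((1+k₂)/(1+k₁)) = √(1.5/1.667) ≈ 0.949.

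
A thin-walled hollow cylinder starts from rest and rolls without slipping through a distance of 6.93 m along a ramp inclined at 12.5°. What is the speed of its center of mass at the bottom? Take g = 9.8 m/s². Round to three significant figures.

v ≈ 3.83 m/s

With I = MR², the ratio k = I/(MR²) is 1.
Since it rolls without slipping, ω = v/R and KE = ½Mv² + ½Iω² = ½(1+k)Mv² = Mv².
The vertical drop is h = L sinθ = 6.93 × sin12.5° = 1.5 m.
Setting Mgh = Mv² gives v = √(2gh/(1+k)) = √(2·9.8·1.5/2) ≈ 3.83 m/s.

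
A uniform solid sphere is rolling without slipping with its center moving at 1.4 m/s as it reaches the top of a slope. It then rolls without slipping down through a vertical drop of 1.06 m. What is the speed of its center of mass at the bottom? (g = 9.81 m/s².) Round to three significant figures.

v ≈ 4.10 m/s

For this body I = (2/5)MR², i.e. k = I/(MR²) = 0.4.
Pure rolling means v = ωR; then KE = ½Mv² + ½I(v/R)² = ½(1+k)Mv² = (7/10)Mv².
Energy conservation: (7/10)Mv₀² + Mgh = (7/10)Mv², so v² = v₀² + 2gh/(1+k).
v = √(1.4² + 2×9.81×1.06/1.4) = √16.82 ≈ 4.10 m/s.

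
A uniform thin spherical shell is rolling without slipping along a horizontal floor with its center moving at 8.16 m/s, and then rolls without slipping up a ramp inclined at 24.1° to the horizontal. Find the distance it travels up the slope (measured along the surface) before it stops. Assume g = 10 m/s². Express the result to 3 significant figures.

d ≈ 13.6 m

For this body I = (2/3)MR², i.e. k = I/(MR²) = 2/3.
Rolling without slipping gives ω = v/R, so the total kinetic energy is ½Mv² + ½Iω² = ½(1+k)Mv² = (5/6)Mv².
Setting this equal to Mgh gives the vertical rise h = (1+k)v₀²/(2g) = 1.667×8.16²/(2×10) = 5.549 m.
The distance along the slope is d = h/sinθ = 5.549/sin24.1° ≈ 13.6 m.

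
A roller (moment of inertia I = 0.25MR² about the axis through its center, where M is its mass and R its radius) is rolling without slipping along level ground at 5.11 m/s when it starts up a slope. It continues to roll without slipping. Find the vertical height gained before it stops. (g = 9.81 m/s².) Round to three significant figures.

Here I = 0.25MR², so the shape factor k = I/(MR²) = 0.25.
Since it rolls without slipping, ω = v/R and KE = ½Mv² + ½Iω² = ½(1+k)Mv² = (5/8)Mv².
At the top the kinetic energy is zero, so (5/8)Mv₀² = Mgh.
Thus h = (1+k)v₀²/(2g) = 1.25 × 5.11² / (2 × 9.81) ≈ 1.66 m.

h ≈ 1.66 m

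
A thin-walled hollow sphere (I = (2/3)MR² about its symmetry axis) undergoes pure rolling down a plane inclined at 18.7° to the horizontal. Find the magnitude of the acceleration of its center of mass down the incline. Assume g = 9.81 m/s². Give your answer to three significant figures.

With I = (2/3)MR², the ratio k = I/(MR²) is 2/3.
Translational: Mg sinθ − f = Ma. Rotational about the CM: fR = Iα = kMRa, so f = kMa.
Eliminating f: Mg sinθ = (1+k)Ma, so a = g sinθ/(1+k) = 9.81 × sin18.7° / 1.667 ≈ 1.89 m/s².

a ≈ 1.89 m/s²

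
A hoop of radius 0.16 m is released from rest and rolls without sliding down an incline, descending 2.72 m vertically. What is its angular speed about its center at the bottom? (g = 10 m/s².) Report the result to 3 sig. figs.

With I = MR², the ratio k = I/(MR²) is 1.
The rolling condition ω = v/R makes the rotational term ½I(v/R)² = ½kMv², so KE_total = ½(1+k)Mv² = Mv².
Energy conservation Mgh = ½(1+k)Mv² gives v = √(2gh/(1+k)) = √(2 × 10 × 2.72 / 2) = 5.215 m/s.
Then ω = v/R = 5.215 / 0.16 ≈ 32.6 rad/s.

ω ≈ 32.6 rad/s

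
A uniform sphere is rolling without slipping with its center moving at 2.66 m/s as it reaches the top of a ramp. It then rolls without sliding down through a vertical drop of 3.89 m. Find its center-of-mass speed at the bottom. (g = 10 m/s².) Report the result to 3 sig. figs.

v ≈ 7.91 m/s

The moment of inertia is (2/5)MR², giving k ≡ I/(MR²) = 0.4.
The rolling condition ω = v/R makes the rotational term ½I(v/R)² = ½kMv², so KE_total = ½(1+k)Mv² = (7/10)Mv².
Energy conservation: (7/10)Mv₀² + Mgh = (7/10)Mv², so v² = v₀² + 2gh/(1+k).
v = √(2.66² + 2×10×3.89/1.4) = √62.65 ≈ 7.91 m/s.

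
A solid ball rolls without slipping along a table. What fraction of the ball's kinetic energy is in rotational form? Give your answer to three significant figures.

With I = (2/5)MR², the ratio k = I/(MR²) is 0.4.
Since ω = v/R, the translational part is ½Mv² and the rotational part is ½I(v/R)² = ½kMv²; the total is ½(1+k)Mv².
The rotational fraction is therefore k/(1+k) = 0.4/1.4 ≈ 0.286.

fraction ≈ 0.286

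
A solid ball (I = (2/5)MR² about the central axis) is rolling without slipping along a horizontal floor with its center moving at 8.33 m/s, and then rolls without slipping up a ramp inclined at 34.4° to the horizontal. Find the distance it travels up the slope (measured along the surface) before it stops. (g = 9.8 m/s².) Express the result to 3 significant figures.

The moment of inertia is (2/5)MR², giving k ≡ I/(MR²) = 0.4.
The rolling condition ω = v/R makes the rotational term ½I(v/R)² = ½kMv², so KE_total = ½(1+k)Mv² = (7/10)Mv².
Setting this equal to Mgh gives the vertical rise h = (1+k)v₀²/(2g) = 1.4×8.33²/(2×9.8) = 4.956 m.
The distance along the slope is d = h/sinθ = 4.956/sin34.4° ≈ 8.77 m.

d ≈ 8.77 m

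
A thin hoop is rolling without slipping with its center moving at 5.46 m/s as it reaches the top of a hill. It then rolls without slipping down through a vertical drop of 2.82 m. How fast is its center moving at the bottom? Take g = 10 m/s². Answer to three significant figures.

v ≈ 7.62 m/s

Here I = MR², so the shape factor k = I/(MR²) = 1.
The rolling condition ω = v/R makes the rotational term ½I(v/R)² = ½kMv², so KE_total = ½(1+k)Mv² = Mv².
Conserving energy between top and bottom: Mv² = Mv₀² + Mgh, hence v² = v₀² + 2gh/(1+k).
v = √(5.46² + 2×10×2.82/2) = √58.01 ≈ 7.62 m/s.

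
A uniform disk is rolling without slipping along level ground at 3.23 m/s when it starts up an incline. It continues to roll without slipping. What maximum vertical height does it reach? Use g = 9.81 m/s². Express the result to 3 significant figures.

h ≈ 0.798 m

With I = (1/2)MR², the ratio k = I/(MR²) is 0.5.
The rolling condition ω = v/R makes the rotational term ½I(v/R)² = ½kMv², so KE_total = ½(1+k)Mv² = (3/4)Mv².
All of this converts to potential energy at the highest point: (3/4)Mv₀² = Mgh.
Thus h = (1+k)v₀²/(2g) = 1.5 × 3.23² / (2 × 9.81) ≈ 0.798 m.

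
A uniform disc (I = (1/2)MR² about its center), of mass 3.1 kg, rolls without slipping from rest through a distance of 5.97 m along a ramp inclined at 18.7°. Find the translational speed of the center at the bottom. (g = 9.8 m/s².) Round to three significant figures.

Here I = (1/2)MR², so the shape factor k = I/(MR²) = 0.5.
The rolling condition ω = v/R makes the rotational term ½I(v/R)² = ½kMv², so KE_total = ½(1+k)Mv² = (3/4)Mv².
The vertical drop is h = L sinθ = 5.97 × sin18.7° = 1.914 m.
Setting Mgh = (3/4)Mv² gives v = √(2gh/(1+k)) = √(2·9.8·1.914/1.5) ≈ 5.00 m/s.

v ≈ 5.00 m/s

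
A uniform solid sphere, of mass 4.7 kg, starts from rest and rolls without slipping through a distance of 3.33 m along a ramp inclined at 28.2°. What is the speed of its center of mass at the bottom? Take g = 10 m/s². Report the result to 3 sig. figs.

The moment of inertia is (2/5)MR², giving k ≡ I/(MR²) = 0.4.
The rolling condition ω = v/R makes the rotational term ½I(v/R)² = ½kMv², so KE_total = ½(1+k)Mv² = (7/10)Mv².
The vertical drop is h = L sinθ = 3.33 × sin28.2° = 1.574 m.
Setting Mgh = (7/10)Mv² gives v = √(2gh/(1+k)) = √(2·10·1.574/1.4) ≈ 4.74 m/s.

v ≈ 4.74 m/s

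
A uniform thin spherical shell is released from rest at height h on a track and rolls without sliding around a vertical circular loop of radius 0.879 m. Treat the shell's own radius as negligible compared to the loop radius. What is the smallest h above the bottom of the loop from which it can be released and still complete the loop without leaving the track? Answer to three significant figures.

h_min ≈ 2.49 m

For this body I = (2/3)MR², i.e. k = I/(MR²) = 2/3.
At the top of the loop, the minimum-contact condition is Mg = Mv_top²/r, so v_top² = gr.
With ω = v/R, the kinetic energy at speed v is ½(1+k)Mv² = (5/6)Mv².
Energy conservation from release (height h) to the top (height 2r): Mgh = Mg(2r) + (5/6)M·gr.
Thus h_min = 2r + (1+k)r/2 = r(2 + 1.667/2) = 0.879 × 2.833 ≈ 2.49 m.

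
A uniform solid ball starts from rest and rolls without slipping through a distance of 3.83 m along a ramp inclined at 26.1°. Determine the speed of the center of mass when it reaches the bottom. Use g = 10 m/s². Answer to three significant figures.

Here I = (2/5)MR², so the shape factor k = I/(MR²) = 0.4.
Since it rolls without slipping, ω = v/R and KE = ½Mv² + ½Iω² = ½(1+k)Mv² = (7/10)Mv².
The vertical drop is h = L sinθ = 3.83 × sin26.1° = 1.685 m.
Energy conservation: Mgh = (7/10)Mv², so v = √(2gh/(1+k)) = √(2 × 10 × 1.685 / 1.4) ≈ 4.91 m/s.

v ≈ 4.91 m/s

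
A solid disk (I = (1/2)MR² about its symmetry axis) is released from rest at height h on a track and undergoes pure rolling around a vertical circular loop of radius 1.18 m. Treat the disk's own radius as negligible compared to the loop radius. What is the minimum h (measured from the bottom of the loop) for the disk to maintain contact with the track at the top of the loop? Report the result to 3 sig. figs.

h_min ≈ 3.25 m

The moment of inertia is (1/2)MR², giving k ≡ I/(MR²) = 0.5.
At the top, contact is just lost when gravity alone supplies the centripetal force: Mg = Mv_top²/r, i.e. v_top² = gr.
With ω = v/R, the kinetic energy at speed v is ½(1+k)Mv² = (3/4)Mv².
Energy conservation from release (height h) to the top (height 2r): Mgh = Mg(2r) + (3/4)M·gr.
Thus h_min = 2r + (1+k)r/2 = r(2 + 1.5/2) = 1.18 × 2.75 ≈ 3.25 m.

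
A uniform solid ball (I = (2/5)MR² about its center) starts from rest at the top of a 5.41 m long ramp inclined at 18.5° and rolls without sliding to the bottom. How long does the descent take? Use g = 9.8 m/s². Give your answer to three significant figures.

t ≈ 2.21 s

The moment of inertia is (2/5)MR², giving k ≡ I/(MR²) = 0.4.
Along the incline Mg sinθ − f = Ma, and torque about the center fR = Iα = kMR²(a/R) gives f = kMa.
Hence a = g sinθ/(1+k) = 9.8×sin18.5°/1.4 = 2.221 m/s².
Starting from rest, L = ½at², so t = √(2L/a) = √(2×5.41/2.221) ≈ 2.21 s.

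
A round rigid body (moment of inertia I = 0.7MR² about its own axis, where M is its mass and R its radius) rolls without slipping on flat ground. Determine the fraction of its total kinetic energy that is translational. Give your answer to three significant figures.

fraction ≈ 0.588

For this body I = 0.7MR², i.e. k = I/(MR²) = 0.7.
Since ω = v/R, the translational part is ½Mv² and the rotational part is ½I(v/R)² = ½kMv²; the total is ½(1+k)Mv².
The translational fraction is therefore 1/(1+k) = 1/1.7 ≈ 0.588.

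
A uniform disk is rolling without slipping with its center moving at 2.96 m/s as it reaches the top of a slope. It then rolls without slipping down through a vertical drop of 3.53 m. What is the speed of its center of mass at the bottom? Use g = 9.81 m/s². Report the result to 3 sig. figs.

With I = (1/2)MR², the ratio k = I/(MR²) is 0.5.
Pure rolling means v = ωR; then KE = ½Mv² + ½I(v/R)² = ½(1+k)Mv² = (3/4)Mv².
Conserving energy between top and bottom: (3/4)Mv² = (3/4)Mv₀² + Mgh, hence v² = v₀² + 2gh/(1+k).
v = √(2.96² + 2×9.81×3.53/1.5) = √54.93 ≈ 7.41 m/s.

v ≈ 7.41 m/s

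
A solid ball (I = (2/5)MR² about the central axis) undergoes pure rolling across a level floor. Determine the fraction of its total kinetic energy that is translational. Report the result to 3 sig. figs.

fraction ≈ 0.714

The moment of inertia is (2/5)MR², giving k ≡ I/(MR²) = 0.4.
Since ω = v/R, the translational part is ½Mv² and the rotational part is ½I(v/R)² = ½kMv²; the total is ½(1+k)Mv².
The translational fraction is therefore 1/(1+k) = 1/1.4 ≈ 0.714.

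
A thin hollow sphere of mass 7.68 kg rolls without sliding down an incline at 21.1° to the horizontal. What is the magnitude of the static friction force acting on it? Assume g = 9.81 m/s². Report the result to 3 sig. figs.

Here I = (2/3)MR², so the shape factor k = I/(MR²) = 2/3.
Newton's second law down the slope: Mg sinθ − f = Ma. The torque equation fR = Iα (with α = a/R) gives f = kMa.
Combining, a = g sinθ/(1+k) and f = kMa = kMg sinθ/(1+k).
f = (2/3) × 7.68 × 9.81 × sin21.1° / 1.667 ≈ 10.8 N.

f ≈ 10.8 N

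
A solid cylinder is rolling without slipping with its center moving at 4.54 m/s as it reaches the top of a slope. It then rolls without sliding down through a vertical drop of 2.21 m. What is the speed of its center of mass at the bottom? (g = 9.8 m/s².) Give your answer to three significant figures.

Here I = (1/2)MR², so the shape factor k = I/(MR²) = 0.5.
Pure rolling means v = ωR; then KE = ½Mv² + ½I(v/R)² = ½(1+k)Mv² = (3/4)Mv².
Energy conservation: (3/4)Mv₀² + Mgh = (3/4)Mv², so v² = v₀² + 2gh/(1+k).
v = √(4.54² + 2×9.8×2.21/1.5) = √49.49 ≈ 7.03 m/s.

v ≈ 7.03 m/s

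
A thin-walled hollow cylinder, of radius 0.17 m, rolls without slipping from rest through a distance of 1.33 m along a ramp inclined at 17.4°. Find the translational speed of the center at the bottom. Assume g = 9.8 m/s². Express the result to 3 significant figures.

v ≈ 1.97 m/s

For this body I = MR², i.e. k = I/(MR²) = 1.
Pure rolling means v = ωR; then KE = ½Mv² + ½I(v/R)² = ½(1+k)Mv² = Mv².
The vertical drop is h = L sinθ = 1.33 × sin17.4° = 0.3977 m.
Setting Mgh = Mv² gives v = √(2gh/(1+k)) = √(2·9.8·0.3977/2) ≈ 1.97 m/s.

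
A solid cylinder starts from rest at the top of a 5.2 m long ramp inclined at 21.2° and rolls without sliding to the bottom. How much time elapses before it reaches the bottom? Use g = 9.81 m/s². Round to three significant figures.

With I = (1/2)MR², the ratio k = I/(MR²) is 0.5.
Translational: Mg sinθ − f = Ma. Rotational about the CM: fR = Iα = kMRa, so f = kMa.
Hence a = g sinθ/(1+k) = 9.81×sin21.2°/1.5 = 2.365 m/s².
With constant a from rest, t = √(2L/a) = √(2·5.2/2.365) ≈ 2.10 s.

t ≈ 2.10 s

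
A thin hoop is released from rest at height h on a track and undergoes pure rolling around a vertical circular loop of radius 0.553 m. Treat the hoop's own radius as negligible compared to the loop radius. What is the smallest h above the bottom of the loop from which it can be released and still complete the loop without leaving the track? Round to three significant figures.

Here I = MR², so the shape factor k = I/(MR²) = 1.
At the top of the loop, the minimum-contact condition is Mg = Mv_top²/r, so v_top² = gr.
With ω = v/R, the kinetic energy at speed v is ½(1+k)Mv² = Mv².
Energy conservation from release (height h) to the top (height 2r): Mgh = Mg(2r) + M·gr.
Thus h_min = 2r + (1+k)r/2 = r(2 + 2/2) = 0.553 × 3 ≈ 1.66 m.

h_min ≈ 1.66 m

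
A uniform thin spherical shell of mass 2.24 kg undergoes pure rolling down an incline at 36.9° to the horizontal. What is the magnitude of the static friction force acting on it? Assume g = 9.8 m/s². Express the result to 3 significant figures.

With I = (2/3)MR², the ratio k = I/(MR²) is 2/3.
Translational: Mg sinθ − f = Ma. Rotational about the CM: fR = Iα = kMRa, so f = kMa.
Combining, a = g sinθ/(1+k) and f = kMa = kMg sinθ/(1+k).
f = (2/3) × 2.24 × 9.8 × sin36.9° / 1.667 ≈ 5.27 N.

f ≈ 5.27 N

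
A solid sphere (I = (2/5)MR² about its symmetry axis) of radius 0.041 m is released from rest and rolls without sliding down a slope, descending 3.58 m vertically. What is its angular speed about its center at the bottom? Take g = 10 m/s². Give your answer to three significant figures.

ω ≈ 174 rad/s

Here I = (2/5)MR², so the shape factor k = I/(MR²) = 0.4.
Rolling without slipping gives ω = v/R, so the total kinetic energy is ½Mv² + ½Iω² = ½(1+k)Mv² = (7/10)Mv².
Energy conservation Mgh = ½(1+k)Mv² gives v = √(2gh/(1+k)) = √(2 × 10 × 3.58 / 1.4) = 7.151 m/s.
Then ω = v/R = 7.151 / 0.041 ≈ 174 rad/s.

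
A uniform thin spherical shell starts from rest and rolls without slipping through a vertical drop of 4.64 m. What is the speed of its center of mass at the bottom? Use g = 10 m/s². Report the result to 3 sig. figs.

v ≈ 7.46 m/s

The moment of inertia is (2/3)MR², giving k ≡ I/(MR²) = 2/3.
Rolling without slipping gives ω = v/R, so the total kinetic energy is ½Mv² + ½Iω² = ½(1+k)Mv² = (5/6)Mv².
Setting Mgh = (5/6)Mv² gives v = √(2gh/(1+k)) = √(2·10·4.64/1.667) ≈ 7.46 m/s.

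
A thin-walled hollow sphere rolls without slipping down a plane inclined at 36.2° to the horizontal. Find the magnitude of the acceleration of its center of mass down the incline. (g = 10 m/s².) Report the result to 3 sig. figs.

a ≈ 3.54 m/s²

For this body I = (2/3)MR², i.e. k = I/(MR²) = 2/3.
Translational: Mg sinθ − f = Ma. Rotational about the CM: fR = Iα = kMRa, so f = kMa.
Eliminating f: Mg sinθ = (1+k)Ma, so a = g sinθ/(1+k) = 10 × sin36.2° / 1.667 ≈ 3.54 m/s².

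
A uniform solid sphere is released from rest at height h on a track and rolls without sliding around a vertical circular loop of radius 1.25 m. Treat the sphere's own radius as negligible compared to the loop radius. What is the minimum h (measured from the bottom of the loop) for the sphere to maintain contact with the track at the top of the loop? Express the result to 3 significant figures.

For this body I = (2/5)MR², i.e. k = I/(MR²) = 0.4.
At the top of the loop, the minimum-contact condition is Mg = Mv_top²/r, so v_top² = gr.
With ω = v/R, the kinetic energy at speed v is ½(1+k)Mv² = (7/10)Mv².
Energy conservation from release (height h) to the top (height 2r): Mgh = Mg(2r) + (7/10)M·gr.
Thus h_min = 2r + (1+k)r/2 = r(2 + 1.4/2) = 1.25 × 2.7 ≈ 3.38 m.

h_min ≈ 3.38 m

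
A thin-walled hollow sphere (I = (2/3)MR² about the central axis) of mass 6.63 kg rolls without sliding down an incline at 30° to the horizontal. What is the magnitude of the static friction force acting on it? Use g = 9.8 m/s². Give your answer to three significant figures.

Here I = (2/3)MR², so the shape factor k = I/(MR²) = 2/3.
Translational: Mg sinθ − f = Ma. Rotational about the CM: fR = Iα = kMRa, so f = kMa.
Combining, a = g sinθ/(1+k) and f = kMa = kMg sinθ/(1+k).
f = (2/3) × 6.63 × 9.8 × sin30° / 1.667 ≈ 13.0 N.

f ≈ 13.0 N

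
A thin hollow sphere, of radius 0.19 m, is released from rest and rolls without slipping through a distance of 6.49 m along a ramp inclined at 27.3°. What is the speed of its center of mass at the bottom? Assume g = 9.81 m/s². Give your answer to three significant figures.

v ≈ 5.92 m/s

The moment of inertia is (2/3)MR², giving k ≡ I/(MR²) = 2/3.
Since it rolls without slipping, ω = v/R and KE = ½Mv² + ½Iω² = ½(1+k)Mv² = (5/6)Mv².
The vertical drop is h = L sinθ = 6.49 × sin27.3° = 2.977 m.
Setting Mgh = (5/6)Mv² gives v = √(2gh/(1+k)) = √(2·9.81·2.977/1.667) ≈ 5.92 m/s.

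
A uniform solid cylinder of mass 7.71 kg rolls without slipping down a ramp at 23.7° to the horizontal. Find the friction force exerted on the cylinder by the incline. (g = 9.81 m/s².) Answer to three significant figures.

For this body I = (1/2)MR², i.e. k = I/(MR²) = 0.5.
Along the incline Mg sinθ − f = Ma, and torque about the center fR = Iα = kMR²(a/R) gives f = kMa.
Combining, a = g sinθ/(1+k) and f = kMa = kMg sinθ/(1+k).
f = 0.5 × 7.71 × 9.81 × sin23.7° / 1.5 ≈ 10.1 N.

f ≈ 10.1 N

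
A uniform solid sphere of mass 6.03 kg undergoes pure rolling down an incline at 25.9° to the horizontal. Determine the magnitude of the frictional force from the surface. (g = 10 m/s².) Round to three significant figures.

With I = (2/5)MR², the ratio k = I/(MR²) is 0.4.
Translational: Mg sinθ − f = Ma. Rotational about the CM: fR = Iα = kMRa, so f = kMa.
Combining, a = g sinθ/(1+k) and f = kMa = kMg sinθ/(1+k).
f = 0.4 × 6.03 × 10 × sin25.9° / 1.4 ≈ 7.53 N.

f ≈ 7.53 N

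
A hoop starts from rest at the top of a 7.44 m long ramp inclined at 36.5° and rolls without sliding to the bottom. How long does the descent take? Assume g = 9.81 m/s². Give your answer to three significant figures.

With I = MR², the ratio k = I/(MR²) is 1.
Newton's second law down the slope: Mg sinθ − f = Ma. The torque equation fR = Iα (with α = a/R) gives f = kMa.
Hence a = g sinθ/(1+k) = 9.81×sin36.5°/2 = 2.918 m/s².
With constant a from rest, t = √(2L/a) = √(2·7.44/2.918) ≈ 2.26 s.

t ≈ 2.26 s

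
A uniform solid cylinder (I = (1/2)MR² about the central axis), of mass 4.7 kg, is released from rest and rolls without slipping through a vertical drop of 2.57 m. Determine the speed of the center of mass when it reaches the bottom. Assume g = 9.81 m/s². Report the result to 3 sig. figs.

Here I = (1/2)MR², so the shape factor k = I/(MR²) = 0.5.
Pure rolling means v = ωR; then KE = ½Mv² + ½I(v/R)² = ½(1+k)Mv² = (3/4)Mv².
Energy conservation: Mgh = (3/4)Mv², so v = √(2gh/(1+k)) = √(2 × 9.81 × 2.57 / 1.5) ≈ 5.80 m/s.

v ≈ 5.80 m/s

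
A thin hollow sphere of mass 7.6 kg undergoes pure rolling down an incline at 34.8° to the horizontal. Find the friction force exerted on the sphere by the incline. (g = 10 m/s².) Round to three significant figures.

f ≈ 17.3 N

For this body I = (2/3)MR², i.e. k = I/(MR²) = 2/3.
Along the incline Mg sinθ − f = Ma, and torque about the center fR = Iα = kMR²(a/R) gives f = kMa.
Combining, a = g sinθ/(1+k) and f = kMa = kMg sinθ/(1+k).
f = (2/3) × 7.6 × 10 × sin34.8° / 1.667 ≈ 17.3 N.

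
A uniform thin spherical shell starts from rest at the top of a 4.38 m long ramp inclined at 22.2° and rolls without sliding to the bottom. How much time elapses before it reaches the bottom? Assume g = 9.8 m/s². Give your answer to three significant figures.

t ≈ 1.99 s

With I = (2/3)MR², the ratio k = I/(MR²) is 2/3.
Along the incline Mg sinθ − f = Ma, and torque about the center fR = Iα = kMR²(a/R) gives f = kMa.
Hence a = g sinθ/(1+k) = 9.8×sin22.2°/1.667 = 2.222 m/s².
With constant a from rest, t = √(2L/a) = √(2·4.38/2.222) ≈ 1.99 s.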